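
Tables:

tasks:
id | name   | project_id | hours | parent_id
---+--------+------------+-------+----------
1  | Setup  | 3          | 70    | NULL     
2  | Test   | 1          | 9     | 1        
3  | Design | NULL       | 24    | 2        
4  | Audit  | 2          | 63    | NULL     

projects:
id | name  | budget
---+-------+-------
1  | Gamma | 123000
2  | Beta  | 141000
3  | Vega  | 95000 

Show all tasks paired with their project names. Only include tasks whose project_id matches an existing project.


INNER JOIN keeps only tasks rows whose project_id matches an id in projects. Walk through each task:
  - task 1 (Setup): project_id=3 -> matches Vega
  - task 2 (Test): project_id=1 -> matches Gamma
  - task 3 (Design): project_id=NULL, no match -> dropped
  - task 4 (Audit): project_id=2 -> matches Beta
So 1 of 4 rows is dropped.

SQL:
SELECT a.name, b.name AS project
FROM tasks a
INNER JOIN projects b ON a.project_id = b.id

Result:
name  | project
------+--------
Setup | Vega   
Test  | Gamma  
Audit | Beta   


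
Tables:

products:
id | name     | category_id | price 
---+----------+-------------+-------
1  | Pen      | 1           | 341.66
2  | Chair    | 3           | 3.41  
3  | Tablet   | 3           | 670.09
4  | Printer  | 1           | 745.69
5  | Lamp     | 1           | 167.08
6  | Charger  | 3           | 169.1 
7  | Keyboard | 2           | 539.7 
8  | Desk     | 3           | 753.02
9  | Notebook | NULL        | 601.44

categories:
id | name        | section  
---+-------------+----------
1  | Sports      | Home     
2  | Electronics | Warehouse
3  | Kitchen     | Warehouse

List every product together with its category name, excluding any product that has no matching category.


INNER JOIN keeps only products rows whose category_id matches an id in categories. Walk through each product:
  - product 1 (Pen): category_id=1 -> matches Sports
  - product 2 (Chair): category_id=3 -> matches Kitchen
  - product 3 (Tablet): category_id=3 -> matches Kitchen
  - product 4 (Printer): category_id=1 -> matches Sports
  - product 5 (Lamp): category_id=1 -> matches Sports
  - product 6 (Charger): category_id=3 -> matches Kitchen
  - product 7 (Keyboard): category_id=2 -> matches Electronics
  - product 8 (Desk): category_id=3 -> matches Kitchen
  - product 9 (Notebook): category_id=NULL, no match -> dropped
So 1 of 9 rows is dropped.

SQL:
SELECT a.name, b.name AS category
FROM products a
INNER JOIN categories b ON a.category_id = b.id

Result:
name     | category   
---------+------------
Pen      | Sports     
Chair    | Kitchen    
Tablet   | Kitchen    
Printer  | Sports     
Lamp     | Sports     
Charger  | Kitchen    
Keyboard | Electronics
Desk     | Kitchen    


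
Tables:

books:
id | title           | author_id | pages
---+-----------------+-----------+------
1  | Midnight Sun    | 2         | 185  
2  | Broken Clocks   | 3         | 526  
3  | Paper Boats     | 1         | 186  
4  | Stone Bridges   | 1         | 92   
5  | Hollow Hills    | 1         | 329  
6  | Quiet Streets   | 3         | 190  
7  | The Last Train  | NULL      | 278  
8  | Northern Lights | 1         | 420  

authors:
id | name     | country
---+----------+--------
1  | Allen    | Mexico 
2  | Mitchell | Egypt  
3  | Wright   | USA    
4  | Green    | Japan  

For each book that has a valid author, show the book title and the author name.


INNER JOIN keeps only books rows whose author_id matches an id in authors. Walk through each book:
  - book 1 (Midnight Sun): author_id=2 -> matches Mitchell
  - book 2 (Broken Clocks): author_id=3 -> matches Wright
  - book 3 (Paper Boats): author_id=1 -> matches Allen
  - book 4 (Stone Bridges): author_id=1 -> matches Allen
  - book 5 (Hollow Hills): author_id=1 -> matches Allen
  - book 6 (Quiet Streets): author_id=3 -> matches Wright
  - book 7 (The Last Train): author_id=NULL, no match -> dropped
  - book 8 (Northern Lights): author_id=1 -> matches Allen
So 1 of 8 rows is dropped.

SQL:
SELECT a.title, b.name AS author
FROM books a
INNER JOIN authors b ON a.author_id = b.id

Result:
title           | author  
----------------+---------
Midnight Sun    | Mitchell
Broken Clocks   | Wright  
Paper Boats     | Allen   
Stone Bridges   | Allen   
Hollow Hills    | Allen   
Quiet Streets   | Wright  
Northern Lights | Allen   


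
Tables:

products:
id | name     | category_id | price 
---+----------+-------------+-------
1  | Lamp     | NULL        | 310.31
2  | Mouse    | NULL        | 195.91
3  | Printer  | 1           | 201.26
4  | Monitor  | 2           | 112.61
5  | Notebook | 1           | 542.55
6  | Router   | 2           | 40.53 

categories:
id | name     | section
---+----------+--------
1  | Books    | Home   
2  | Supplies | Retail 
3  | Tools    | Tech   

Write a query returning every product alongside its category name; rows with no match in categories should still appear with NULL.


LEFT JOIN keeps every row from products (the left table); where category_id has no match in categories, the category columns become NULL. Walk through each product:
  - product 1 (Lamp): category_id=NULL, no match -> kept with NULL
  - product 2 (Mouse): category_id=NULL, no match -> kept with NULL
  - product 3 (Printer): category_id=1 -> matches Books
  - product 4 (Monitor): category_id=2 -> matches Supplies
  - product 5 (Notebook): category_id=1 -> matches Books
  - product 6 (Router): category_id=2 -> matches Supplies
All 6 rows appear; 2 have NULL category.

SQL:
SELECT a.name, b.name AS category
FROM products a
LEFT JOIN categories b ON a.category_id = b.id

Result:
name     | category
---------+---------
Lamp     | NULL    
Mouse    | NULL    
Printer  | Books   
Monitor  | Supplies
Notebook | Books   
Router   | Supplies


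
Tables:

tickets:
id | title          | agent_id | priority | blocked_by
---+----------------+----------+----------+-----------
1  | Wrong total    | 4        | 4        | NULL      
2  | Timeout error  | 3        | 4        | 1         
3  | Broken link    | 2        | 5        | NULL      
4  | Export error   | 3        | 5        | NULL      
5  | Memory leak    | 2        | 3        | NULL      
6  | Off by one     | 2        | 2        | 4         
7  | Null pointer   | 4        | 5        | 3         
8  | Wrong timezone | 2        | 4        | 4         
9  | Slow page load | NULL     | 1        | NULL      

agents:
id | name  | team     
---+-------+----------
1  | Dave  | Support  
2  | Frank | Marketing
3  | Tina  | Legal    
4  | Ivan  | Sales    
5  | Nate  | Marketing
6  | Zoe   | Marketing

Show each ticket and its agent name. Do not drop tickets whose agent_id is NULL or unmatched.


LEFT JOIN keeps every row from tickets (the left table); where agent_id has no match in agents, the agent columns become NULL. Walk through each ticket:
  - ticket 1 (Wrong total): agent_id=4 -> matches Ivan
  - ticket 2 (Timeout error): agent_id=3 -> matches Tina
  - ticket 3 (Broken link): agent_id=2 -> matches Frank
  - ticket 4 (Export error): agent_id=3 -> matches Tina
  - ticket 5 (Memory leak): agent_id=2 -> matches Frank
  - ticket 6 (Off by one): agent_id=2 -> matches Frank
  - ticket 7 (Null pointer): agent_id=4 -> matches Ivan
  - ticket 8 (Wrong timezone): agent_id=2 -> matches Frank
  - ticket 9 (Slow page load): agent_id=NULL, no match -> kept with NULL
All 9 rows appear; 1 has NULL agent.

SQL:
SELECT a.title, b.name AS agent
FROM tickets a
LEFT JOIN agents b ON a.agent_id = b.id

Result:
title          | agent
---------------+------
Wrong total    | Ivan 
Timeout error  | Tina 
Broken link    | Frank
Export error   | Tina 
Memory leak    | Frank
Off by one     | Frank
Null pointer   | Ivan 
Wrong timezone | Frank
Slow page load | NULL 


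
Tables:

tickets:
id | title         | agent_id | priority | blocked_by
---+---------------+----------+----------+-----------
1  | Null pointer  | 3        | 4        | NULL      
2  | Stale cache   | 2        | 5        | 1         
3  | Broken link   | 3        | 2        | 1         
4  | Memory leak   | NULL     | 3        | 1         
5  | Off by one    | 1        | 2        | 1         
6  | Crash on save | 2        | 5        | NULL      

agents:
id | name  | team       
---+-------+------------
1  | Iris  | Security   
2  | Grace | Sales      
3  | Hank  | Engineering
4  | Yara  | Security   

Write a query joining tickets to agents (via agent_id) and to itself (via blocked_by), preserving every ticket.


Two LEFT JOINs from the same base table tickets: one to agents via agent_id, one to tickets itself via blocked_by. Both are LEFT so every ticket is preserved.
Match against agents:
  - ticket 1 (Null pointer): agent_id=3 -> matches Hank
  - ticket 2 (Stale cache): agent_id=2 -> matches Grace
  - ticket 3 (Broken link): agent_id=3 -> matches Hank
  - ticket 4 (Memory leak): agent_id=NULL, no match -> kept with NULL
  - ticket 5 (Off by one): agent_id=1 -> matches Iris
  - ticket 6 (Crash on save): agent_id=2 -> matches Grace
Match against tickets (self):
  - ticket 1 (Null pointer): blocked_by=NULL -> NULL
  - ticket 2 (Stale cache): blocked_by=1 -> Null pointer
  - ticket 3 (Broken link): blocked_by=1 -> Null pointer
  - ticket 4 (Memory leak): blocked_by=1 -> Null pointer
  - ticket 5 (Off by one): blocked_by=1 -> Null pointer
  - ticket 6 (Crash on save): blocked_by=NULL -> NULL

SQL:
SELECT a.title, b.name AS agent, c.title AS blocked_by
FROM tickets a
LEFT JOIN agents b ON a.agent_id = b.id
LEFT JOIN tickets c ON a.blocked_by = c.id

Result:
title         | agent | blocked_by  
--------------+-------+-------------
Null pointer  | Hank  | NULL        
Stale cache   | Grace | Null pointer
Broken link   | Hank  | Null pointer
Memory leak   | NULL  | Null pointer
Off by one    | Iris  | Null pointer
Crash on save | Grace | NULL        


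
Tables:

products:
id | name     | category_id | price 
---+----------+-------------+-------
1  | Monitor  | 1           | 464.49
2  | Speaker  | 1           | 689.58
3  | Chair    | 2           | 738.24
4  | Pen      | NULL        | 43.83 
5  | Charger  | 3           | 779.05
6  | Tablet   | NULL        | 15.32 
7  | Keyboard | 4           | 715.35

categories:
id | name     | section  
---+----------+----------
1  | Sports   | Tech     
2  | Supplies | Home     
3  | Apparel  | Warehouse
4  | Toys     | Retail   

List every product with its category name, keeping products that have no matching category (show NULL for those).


LEFT JOIN keeps every row from products (the left table); where category_id has no match in categories, the category columns become NULL. Walk through each product:
  - product 1 (Monitor): category_id=1 -> matches Sports
  - product 2 (Speaker): category_id=1 -> matches Sports
  - product 3 (Chair): category_id=2 -> matches Supplies
  - product 4 (Pen): category_id=NULL, no match -> kept with NULL
  - product 5 (Charger): category_id=3 -> matches Apparel
  - product 6 (Tablet): category_id=NULL, no match -> kept with NULL
  - product 7 (Keyboard): category_id=4 -> matches Toys
All 7 rows appear; 2 have NULL category.

SQL:
SELECT a.name, b.name AS category
FROM products a
LEFT JOIN categories b ON a.category_id = b.id

Result:
name     | category
---------+---------
Monitor  | Sports  
Speaker  | Sports  
Chair    | Supplies
Pen      | NULL    
Charger  | Apparel 
Tablet   | NULL    
Keyboard | Toys    


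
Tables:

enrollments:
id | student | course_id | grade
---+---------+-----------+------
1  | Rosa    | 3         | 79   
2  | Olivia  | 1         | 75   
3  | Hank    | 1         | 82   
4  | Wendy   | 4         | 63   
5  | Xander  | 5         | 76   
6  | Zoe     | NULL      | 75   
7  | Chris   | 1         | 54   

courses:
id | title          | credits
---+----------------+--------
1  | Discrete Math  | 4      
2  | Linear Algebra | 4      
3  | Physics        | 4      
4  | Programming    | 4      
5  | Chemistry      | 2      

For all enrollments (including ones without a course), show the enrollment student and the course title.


LEFT JOIN keeps every row from enrollments (the left table); where course_id has no match in courses, the course columns become NULL. Walk through each enrollment:
  - enrollment 1 (Rosa): course_id=3 -> matches Physics
  - enrollment 2 (Olivia): course_id=1 -> matches Discrete Math
  - enrollment 3 (Hank): course_id=1 -> matches Discrete Math
  - enrollment 4 (Wendy): course_id=4 -> matches Programming
  - enrollment 5 (Xander): course_id=5 -> matches Chemistry
  - enrollment 6 (Zoe): course_id=NULL, no match -> kept with NULL
  - enrollment 7 (Chris): course_id=1 -> matches Discrete Math
All 7 rows appear; 1 has NULL course.

SQL:
SELECT a.student, b.title AS course
FROM enrollments a
LEFT JOIN courses b ON a.course_id = b.id

Result:
student | course       
--------+--------------
Rosa    | Physics      
Olivia  | Discrete Math
Hank    | Discrete Math
Wendy   | Programming  
Xander  | Chemistry    
Zoe     | NULL         
Chris   | Discrete Math


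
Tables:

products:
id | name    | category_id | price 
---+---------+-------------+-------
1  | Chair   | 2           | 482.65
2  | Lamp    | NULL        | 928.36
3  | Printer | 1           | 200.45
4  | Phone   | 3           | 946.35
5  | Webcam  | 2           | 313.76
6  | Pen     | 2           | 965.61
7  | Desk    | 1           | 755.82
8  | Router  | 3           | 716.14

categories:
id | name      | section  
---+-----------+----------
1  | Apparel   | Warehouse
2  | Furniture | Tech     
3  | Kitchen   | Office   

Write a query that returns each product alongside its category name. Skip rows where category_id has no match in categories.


INNER JOIN keeps only products rows whose category_id matches an id in categories. Walk through each product:
  - product 1 (Chair): category_id=2 -> matches Furniture
  - product 2 (Lamp): category_id=NULL, no match -> dropped
  - product 3 (Printer): category_id=1 -> matches Apparel
  - product 4 (Phone): category_id=3 -> matches Kitchen
  - product 5 (Webcam): category_id=2 -> matches Furniture
  - product 6 (Pen): category_id=2 -> matches Furniture
  - product 7 (Desk): category_id=1 -> matches Apparel
  - product 8 (Router): category_id=3 -> matches Kitchen
So 1 of 8 rows is dropped.

SQL:
SELECT a.name, b.name AS category
FROM products a
INNER JOIN categories b ON a.category_id = b.id

Result:
name    | category 
--------+----------
Chair   | Furniture
Printer | Apparel  
Phone   | Kitchen  
Webcam  | Furniture
Pen     | Furniture
Desk    | Apparel  
Router  | Kitchen  


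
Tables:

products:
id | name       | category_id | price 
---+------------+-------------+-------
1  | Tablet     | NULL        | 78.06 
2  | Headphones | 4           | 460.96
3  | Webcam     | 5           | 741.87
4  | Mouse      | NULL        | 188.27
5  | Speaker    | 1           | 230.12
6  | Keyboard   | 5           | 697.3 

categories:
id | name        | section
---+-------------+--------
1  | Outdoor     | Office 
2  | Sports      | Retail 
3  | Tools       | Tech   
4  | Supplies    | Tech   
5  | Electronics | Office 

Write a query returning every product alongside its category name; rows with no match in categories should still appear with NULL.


LEFT JOIN keeps every row from products (the left table); where category_id has no match in categories, the category columns become NULL. Walk through each product:
  - product 1 (Tablet): category_id=NULL, no match -> kept with NULL
  - product 2 (Headphones): category_id=4 -> matches Supplies
  - product 3 (Webcam): category_id=5 -> matches Electronics
  - product 4 (Mouse): category_id=NULL, no match -> kept with NULL
  - product 5 (Speaker): category_id=1 -> matches Outdoor
  - product 6 (Keyboard): category_id=5 -> matches Electronics
All 6 rows appear; 2 have NULL category.

SQL:
SELECT a.name, b.name AS category
FROM products a
LEFT JOIN categories b ON a.category_id = b.id

Result:
name       | category   
-----------+------------
Tablet     | NULL       
Headphones | Supplies   
Webcam     | Electronics
Mouse      | NULL       
Speaker    | Outdoor    
Keyboard   | Electronics


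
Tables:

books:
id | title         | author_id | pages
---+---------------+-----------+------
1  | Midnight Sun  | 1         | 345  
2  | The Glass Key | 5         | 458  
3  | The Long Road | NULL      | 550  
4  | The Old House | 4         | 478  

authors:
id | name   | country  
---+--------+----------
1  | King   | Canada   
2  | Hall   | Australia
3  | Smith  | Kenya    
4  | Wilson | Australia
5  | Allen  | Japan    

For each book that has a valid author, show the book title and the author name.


INNER JOIN keeps only books rows whose author_id matches an id in authors. Walk through each book:
  - book 1 (Midnight Sun): author_id=1 -> matches King
  - book 2 (The Glass Key): author_id=5 -> matches Allen
  - book 3 (The Long Road): author_id=NULL, no match -> dropped
  - book 4 (The Old House): author_id=4 -> matches Wilson
So 1 of 4 rows is dropped.

SQL:
SELECT a.title, b.name AS author
FROM books a
INNER JOIN authors b ON a.author_id = b.id

Result:
title         | author
--------------+-------
Midnight Sun  | King  
The Glass Key | Allen 
The Old House | Wilson


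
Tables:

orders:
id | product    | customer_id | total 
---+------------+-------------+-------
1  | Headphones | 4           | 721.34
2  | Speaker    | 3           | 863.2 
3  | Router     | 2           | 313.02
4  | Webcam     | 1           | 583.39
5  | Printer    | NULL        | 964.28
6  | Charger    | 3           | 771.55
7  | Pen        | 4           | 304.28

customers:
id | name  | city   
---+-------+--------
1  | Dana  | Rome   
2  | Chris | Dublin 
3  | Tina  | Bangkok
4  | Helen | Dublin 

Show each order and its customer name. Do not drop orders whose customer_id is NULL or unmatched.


LEFT JOIN keeps every row from orders (the left table); where customer_id has no match in customers, the customer columns become NULL. Walk through each order:
  - order 1 (Headphones): customer_id=4 -> matches Helen
  - order 2 (Speaker): customer_id=3 -> matches Tina
  - order 3 (Router): customer_id=2 -> matches Chris
  - order 4 (Webcam): customer_id=1 -> matches Dana
  - order 5 (Printer): customer_id=NULL, no match -> kept with NULL
  - order 6 (Charger): customer_id=3 -> matches Tina
  - order 7 (Pen): customer_id=4 -> matches Helen
All 7 rows appear; 1 has NULL customer.

SQL:
SELECT a.product, b.name AS customer
FROM orders a
LEFT JOIN customers b ON a.customer_id = b.id

Result:
product    | customer
-----------+---------
Headphones | Helen   
Speaker    | Tina    
Router     | Chris   
Webcam     | Dana    
Printer    | NULL    
Charger    | Tina    
Pen        | Helen   


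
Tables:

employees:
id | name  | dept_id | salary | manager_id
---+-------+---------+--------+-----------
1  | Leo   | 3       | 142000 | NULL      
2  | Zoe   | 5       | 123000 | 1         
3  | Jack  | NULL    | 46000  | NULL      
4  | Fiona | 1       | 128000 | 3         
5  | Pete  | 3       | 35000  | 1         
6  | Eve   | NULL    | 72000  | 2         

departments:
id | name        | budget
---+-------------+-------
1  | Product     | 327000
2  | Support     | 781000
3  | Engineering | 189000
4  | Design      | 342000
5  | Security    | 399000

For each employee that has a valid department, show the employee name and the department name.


INNER JOIN keeps only employees rows whose dept_id matches an id in departments. Walk through each employee:
  - employee 1 (Leo): dept_id=3 -> matches Engineering
  - employee 2 (Zoe): dept_id=5 -> matches Security
  - employee 3 (Jack): dept_id=NULL, no match -> dropped
  - employee 4 (Fiona): dept_id=1 -> matches Product
  - employee 5 (Pete): dept_id=3 -> matches Engineering
  - employee 6 (Eve): dept_id=NULL, no match -> dropped
So 2 of 6 rows are dropped.

SQL:
SELECT a.name, b.name AS department
FROM employees a
INNER JOIN departments b ON a.dept_id = b.id

Result:
name  | department 
------+------------
Leo   | Engineering
Zoe   | Security   
Fiona | Product    
Pete  | Engineering


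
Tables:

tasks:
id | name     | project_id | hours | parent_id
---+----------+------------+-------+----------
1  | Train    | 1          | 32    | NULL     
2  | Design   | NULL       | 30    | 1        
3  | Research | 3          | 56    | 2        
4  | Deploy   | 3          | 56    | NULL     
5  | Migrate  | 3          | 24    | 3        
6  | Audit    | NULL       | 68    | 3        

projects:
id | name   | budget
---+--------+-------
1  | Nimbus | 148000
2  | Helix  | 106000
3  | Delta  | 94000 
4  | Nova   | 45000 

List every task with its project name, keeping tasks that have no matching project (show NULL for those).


LEFT JOIN keeps every row from tasks (the left table); where project_id has no match in projects, the project columns become NULL. Walk through each task:
  - task 1 (Train): project_id=1 -> matches Nimbus
  - task 2 (Design): project_id=NULL, no match -> kept with NULL
  - task 3 (Research): project_id=3 -> matches Delta
  - task 4 (Deploy): project_id=3 -> matches Delta
  - task 5 (Migrate): project_id=3 -> matches Delta
  - task 6 (Audit): project_id=NULL, no match -> kept with NULL
All 6 rows appear; 2 have NULL project.

SQL:
SELECT a.name, b.name AS project
FROM tasks a
LEFT JOIN projects b ON a.project_id = b.id

Result:
name     | project
---------+--------
Train    | Nimbus 
Design   | NULL   
Research | Delta  
Deploy   | Delta  
Migrate  | Delta  
Audit    | NULL   


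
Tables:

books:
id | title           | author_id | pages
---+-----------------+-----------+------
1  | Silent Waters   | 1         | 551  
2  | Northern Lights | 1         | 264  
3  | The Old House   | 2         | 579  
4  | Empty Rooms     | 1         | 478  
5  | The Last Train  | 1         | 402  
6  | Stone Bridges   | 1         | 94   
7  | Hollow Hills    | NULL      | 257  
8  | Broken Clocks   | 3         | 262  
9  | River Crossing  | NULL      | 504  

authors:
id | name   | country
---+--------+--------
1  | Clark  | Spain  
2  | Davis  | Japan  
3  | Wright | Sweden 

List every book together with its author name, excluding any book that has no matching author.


INNER JOIN keeps only books rows whose author_id matches an id in authors. Walk through each book:
  - book 1 (Silent Waters): author_id=1 -> matches Clark
  - book 2 (Northern Lights): author_id=1 -> matches Clark
  - book 3 (The Old House): author_id=2 -> matches Davis
  - book 4 (Empty Rooms): author_id=1 -> matches Clark
  - book 5 (The Last Train): author_id=1 -> matches Clark
  - book 6 (Stone Bridges): author_id=1 -> matches Clark
  - book 7 (Hollow Hills): author_id=NULL, no match -> dropped
  - book 8 (Broken Clocks): author_id=3 -> matches Wright
  - book 9 (River Crossing): author_id=NULL, no match -> dropped
So 2 of 9 rows are dropped.

SQL:
SELECT a.title, b.name AS author
FROM books a
INNER JOIN authors b ON a.author_id = b.id

Result:
title           | author
----------------+-------
Silent Waters   | Clark 
Northern Lights | Clark 
The Old House   | Davis 
Empty Rooms     | Clark 
The Last Train  | Clark 
Stone Bridges   | Clark 
Broken Clocks   | Wright


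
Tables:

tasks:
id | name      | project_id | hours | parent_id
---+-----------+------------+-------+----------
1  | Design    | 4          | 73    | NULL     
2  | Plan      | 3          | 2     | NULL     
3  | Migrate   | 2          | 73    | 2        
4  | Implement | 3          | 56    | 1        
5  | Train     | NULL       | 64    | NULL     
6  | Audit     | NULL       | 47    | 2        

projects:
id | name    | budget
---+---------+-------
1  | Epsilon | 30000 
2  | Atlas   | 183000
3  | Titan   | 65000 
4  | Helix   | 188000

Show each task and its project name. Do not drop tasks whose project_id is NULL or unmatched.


LEFT JOIN keeps every row from tasks (the left table); where project_id has no match in projects, the project columns become NULL. Walk through each task:
  - task 1 (Design): project_id=4 -> matches Helix
  - task 2 (Plan): project_id=3 -> matches Titan
  - task 3 (Migrate): project_id=2 -> matches Atlas
  - task 4 (Implement): project_id=3 -> matches Titan
  - task 5 (Train): project_id=NULL, no match -> kept with NULL
  - task 6 (Audit): project_id=NULL, no match -> kept with NULL
All 6 rows appear; 2 have NULL project.

SQL:
SELECT a.name, b.name AS project
FROM tasks a
LEFT JOIN projects b ON a.project_id = b.id

Result:
name      | project
----------+--------
Design    | Helix  
Plan      | Titan  
Migrate   | Atlas  
Implement | Titan  
Train     | NULL   
Audit     | NULL   


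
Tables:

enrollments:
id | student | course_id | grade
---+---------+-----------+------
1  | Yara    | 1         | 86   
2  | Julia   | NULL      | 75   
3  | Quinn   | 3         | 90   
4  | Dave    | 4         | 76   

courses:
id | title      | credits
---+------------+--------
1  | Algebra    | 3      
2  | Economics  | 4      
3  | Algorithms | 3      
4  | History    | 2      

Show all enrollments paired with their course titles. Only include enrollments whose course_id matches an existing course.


INNER JOIN keeps only enrollments rows whose course_id matches an id in courses. Walk through each enrollment:
  - enrollment 1 (Yara): course_id=1 -> matches Algebra
  - enrollment 2 (Julia): course_id=NULL, no match -> dropped
  - enrollment 3 (Quinn): course_id=3 -> matches Algorithms
  - enrollment 4 (Dave): course_id=4 -> matches History
So 1 of 4 rows is dropped.

SQL:
SELECT a.student, b.title AS course
FROM enrollments a
INNER JOIN courses b ON a.course_id = b.id

Result:
student | course    
--------+-----------
Yara    | Algebra   
Quinn   | Algorithms
Dave    | History   


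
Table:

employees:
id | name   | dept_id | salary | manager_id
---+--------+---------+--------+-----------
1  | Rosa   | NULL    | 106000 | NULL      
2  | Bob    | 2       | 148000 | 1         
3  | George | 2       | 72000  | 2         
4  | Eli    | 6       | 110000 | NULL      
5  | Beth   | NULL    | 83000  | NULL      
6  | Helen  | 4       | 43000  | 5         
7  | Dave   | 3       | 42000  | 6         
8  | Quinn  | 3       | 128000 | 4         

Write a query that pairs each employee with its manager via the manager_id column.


This is a self-join: employees is joined to a second copy of itself, matching each row's manager_id to another row's id. Use LEFT JOIN so rows with manager_id=NULL are kept.
  - employee 1 (Rosa): manager_id=NULL -> NULL
  - employee 2 (Bob): manager_id=1 -> Rosa
  - employee 3 (George): manager_id=2 -> Bob
  - employee 4 (Eli): manager_id=NULL -> NULL
  - employee 5 (Beth): manager_id=NULL -> NULL
  - employee 6 (Helen): manager_id=5 -> Beth
  - employee 7 (Dave): manager_id=6 -> Helen
  - employee 8 (Quinn): manager_id=4 -> Eli

SQL:
SELECT a.name AS item, b.name AS manager
FROM employees a
LEFT JOIN employees b ON a.manager_id = b.id

Result:
item   | manager
-------+--------
Rosa   | NULL   
Bob    | Rosa   
George | Bob    
Eli    | NULL   
Beth   | NULL   
Helen  | Beth   
Dave   | Helen  
Quinn  | Eli    


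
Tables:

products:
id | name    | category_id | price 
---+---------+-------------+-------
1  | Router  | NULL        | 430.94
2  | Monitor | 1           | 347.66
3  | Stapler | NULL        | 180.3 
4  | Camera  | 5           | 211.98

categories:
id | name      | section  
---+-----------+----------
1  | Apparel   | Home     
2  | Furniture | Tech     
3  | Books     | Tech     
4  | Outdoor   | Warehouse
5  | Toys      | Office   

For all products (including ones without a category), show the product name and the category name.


LEFT JOIN keeps every row from products (the left table); where category_id has no match in categories, the category columns become NULL. Walk through each product:
  - product 1 (Router): category_id=NULL, no match -> kept with NULL
  - product 2 (Monitor): category_id=1 -> matches Apparel
  - product 3 (Stapler): category_id=NULL, no match -> kept with NULL
  - product 4 (Camera): category_id=5 -> matches Toys
All 4 rows appear; 2 have NULL category.

SQL:
SELECT a.name, b.name AS category
FROM products a
LEFT JOIN categories b ON a.category_id = b.id

Result:
name    | category
--------+---------
Router  | NULL    
Monitor | Apparel 
Stapler | NULL    
Camera  | Toys    


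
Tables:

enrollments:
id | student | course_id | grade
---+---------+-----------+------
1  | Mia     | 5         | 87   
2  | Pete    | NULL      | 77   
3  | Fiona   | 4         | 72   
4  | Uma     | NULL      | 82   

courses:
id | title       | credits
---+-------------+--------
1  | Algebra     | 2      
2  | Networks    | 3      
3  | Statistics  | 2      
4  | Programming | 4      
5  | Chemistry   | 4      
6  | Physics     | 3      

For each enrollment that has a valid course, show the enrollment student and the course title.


INNER JOIN keeps only enrollments rows whose course_id matches an id in courses. Walk through each enrollment:
  - enrollment 1 (Mia): course_id=5 -> matches Chemistry
  - enrollment 2 (Pete): course_id=NULL, no match -> dropped
  - enrollment 3 (Fiona): course_id=4 -> matches Programming
  - enrollment 4 (Uma): course_id=NULL, no match -> dropped
So 2 of 4 rows are dropped.

SQL:
SELECT a.student, b.title AS course
FROM enrollments a
INNER JOIN courses b ON a.course_id = b.id

Result:
student | course     
--------+------------
Mia     | Chemistry  
Fiona   | Programming


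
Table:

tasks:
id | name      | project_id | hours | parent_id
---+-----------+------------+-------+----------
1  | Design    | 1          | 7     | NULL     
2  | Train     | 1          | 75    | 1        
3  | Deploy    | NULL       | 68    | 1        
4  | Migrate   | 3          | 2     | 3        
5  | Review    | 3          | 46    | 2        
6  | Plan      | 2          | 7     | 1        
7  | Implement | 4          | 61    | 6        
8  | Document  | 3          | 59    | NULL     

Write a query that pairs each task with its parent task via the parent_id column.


This is a self-join: tasks is joined to a second copy of itself, matching each row's parent_id to another row's id. Use LEFT JOIN so rows with parent_id=NULL are kept.
  - task 1 (Design): parent_id=NULL -> NULL
  - task 2 (Train): parent_id=1 -> Design
  - task 3 (Deploy): parent_id=1 -> Design
  - task 4 (Migrate): parent_id=3 -> Deploy
  - task 5 (Review): parent_id=2 -> Train
  - task 6 (Plan): parent_id=1 -> Design
  - task 7 (Implement): parent_id=6 -> Plan
  - task 8 (Document): parent_id=NULL -> NULL

SQL:
SELECT a.name AS item, b.name AS parent
FROM tasks a
LEFT JOIN tasks b ON a.parent_id = b.id

Result:
item      | parent
----------+-------
Design    | NULL  
Train     | Design
Deploy    | Design
Migrate   | Deploy
Review    | Train 
Plan      | Design
Implement | Plan  
Document  | NULL  


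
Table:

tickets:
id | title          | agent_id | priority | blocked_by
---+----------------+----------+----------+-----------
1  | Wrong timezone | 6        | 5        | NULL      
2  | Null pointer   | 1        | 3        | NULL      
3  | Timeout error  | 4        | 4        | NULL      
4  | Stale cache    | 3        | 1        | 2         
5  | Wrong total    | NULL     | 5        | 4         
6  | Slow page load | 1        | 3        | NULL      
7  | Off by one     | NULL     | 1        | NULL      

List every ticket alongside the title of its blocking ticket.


This is a self-join: tickets is joined to a second copy of itself, matching each row's blocked_by to another row's id. Use LEFT JOIN so rows with blocked_by=NULL are kept.
  - ticket 1 (Wrong timezone): blocked_by=NULL -> NULL
  - ticket 2 (Null pointer): blocked_by=NULL -> NULL
  - ticket 3 (Timeout error): blocked_by=NULL -> NULL
  - ticket 4 (Stale cache): blocked_by=2 -> Null pointer
  - ticket 5 (Wrong total): blocked_by=4 -> Stale cache
  - ticket 6 (Slow page load): blocked_by=NULL -> NULL
  - ticket 7 (Off by one): blocked_by=NULL -> NULL

SQL:
SELECT a.title AS item, b.title AS blocked_by
FROM tickets a
LEFT JOIN tickets b ON a.blocked_by = b.id

Result:
item           | blocked_by  
---------------+-------------
Wrong timezone | NULL        
Null pointer   | NULL        
Timeout error  | NULL        
Stale cache    | Null pointer
Wrong total    | Stale cache 
Slow page load | NULL        
Off by one     | NULL        


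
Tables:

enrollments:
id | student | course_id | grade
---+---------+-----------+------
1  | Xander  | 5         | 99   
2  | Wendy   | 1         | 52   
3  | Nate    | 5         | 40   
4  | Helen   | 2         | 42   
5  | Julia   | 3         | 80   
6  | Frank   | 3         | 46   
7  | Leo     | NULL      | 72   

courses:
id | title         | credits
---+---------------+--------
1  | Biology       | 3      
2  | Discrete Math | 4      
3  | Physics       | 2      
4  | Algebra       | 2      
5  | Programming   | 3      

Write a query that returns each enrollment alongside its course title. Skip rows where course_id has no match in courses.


INNER JOIN keeps only enrollments rows whose course_id matches an id in courses. Walk through each enrollment:
  - enrollment 1 (Xander): course_id=5 -> matches Programming
  - enrollment 2 (Wendy): course_id=1 -> matches Biology
  - enrollment 3 (Nate): course_id=5 -> matches Programming
  - enrollment 4 (Helen): course_id=2 -> matches Discrete Math
  - enrollment 5 (Julia): course_id=3 -> matches Physics
  - enrollment 6 (Frank): course_id=3 -> matches Physics
  - enrollment 7 (Leo): course_id=NULL, no match -> dropped
So 1 of 7 rows is dropped.

SQL:
SELECT a.student, b.title AS course
FROM enrollments a
INNER JOIN courses b ON a.course_id = b.id

Result:
student | course       
--------+--------------
Xander  | Programming  
Wendy   | Biology      
Nate    | Programming  
Helen   | Discrete Math
Julia   | Physics      
Frank   | Physics      


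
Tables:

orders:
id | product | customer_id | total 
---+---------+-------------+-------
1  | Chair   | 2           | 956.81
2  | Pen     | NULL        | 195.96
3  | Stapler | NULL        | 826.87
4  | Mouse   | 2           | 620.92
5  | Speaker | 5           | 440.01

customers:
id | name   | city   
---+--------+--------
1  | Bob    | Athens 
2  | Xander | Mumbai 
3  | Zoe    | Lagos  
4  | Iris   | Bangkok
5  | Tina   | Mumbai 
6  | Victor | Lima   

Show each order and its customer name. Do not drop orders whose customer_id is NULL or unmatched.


LEFT JOIN keeps every row from orders (the left table); where customer_id has no match in customers, the customer columns become NULL. Walk through each order:
  - order 1 (Chair): customer_id=2 -> matches Xander
  - order 2 (Pen): customer_id=NULL, no match -> kept with NULL
  - order 3 (Stapler): customer_id=NULL, no match -> kept with NULL
  - order 4 (Mouse): customer_id=2 -> matches Xander
  - order 5 (Speaker): customer_id=5 -> matches Tina
All 5 rows appear; 2 have NULL customer.

SQL:
SELECT a.product, b.name AS customer
FROM orders a
LEFT JOIN customers b ON a.customer_id = b.id

Result:
product | customer
--------+---------
Chair   | Xander  
Pen     | NULL    
Stapler | NULL    
Mouse   | Xander  
Speaker | Tina    


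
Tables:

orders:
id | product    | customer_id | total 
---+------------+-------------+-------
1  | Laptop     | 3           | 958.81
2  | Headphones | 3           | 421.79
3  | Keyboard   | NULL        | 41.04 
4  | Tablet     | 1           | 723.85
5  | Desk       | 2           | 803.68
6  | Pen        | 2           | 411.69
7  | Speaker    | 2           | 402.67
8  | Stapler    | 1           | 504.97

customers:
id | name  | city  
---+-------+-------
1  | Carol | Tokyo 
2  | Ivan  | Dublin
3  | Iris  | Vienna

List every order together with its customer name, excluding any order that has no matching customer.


INNER JOIN keeps only orders rows whose customer_id matches an id in customers. Walk through each order:
  - order 1 (Laptop): customer_id=3 -> matches Iris
  - order 2 (Headphones): customer_id=3 -> matches Iris
  - order 3 (Keyboard): customer_id=NULL, no match -> dropped
  - order 4 (Tablet): customer_id=1 -> matches Carol
  - order 5 (Desk): customer_id=2 -> matches Ivan
  - order 6 (Pen): customer_id=2 -> matches Ivan
  - order 7 (Speaker): customer_id=2 -> matches Ivan
  - order 8 (Stapler): customer_id=1 -> matches Carol
So 1 of 8 rows is dropped.

SQL:
SELECT a.product, b.name AS customer
FROM orders a
INNER JOIN customers b ON a.customer_id = b.id

Result:
product    | customer
-----------+---------
Laptop     | Iris    
Headphones | Iris    
Tablet     | Carol   
Desk       | Ivan    
Pen        | Ivan    
Speaker    | Ivan    
Stapler    | Carol   


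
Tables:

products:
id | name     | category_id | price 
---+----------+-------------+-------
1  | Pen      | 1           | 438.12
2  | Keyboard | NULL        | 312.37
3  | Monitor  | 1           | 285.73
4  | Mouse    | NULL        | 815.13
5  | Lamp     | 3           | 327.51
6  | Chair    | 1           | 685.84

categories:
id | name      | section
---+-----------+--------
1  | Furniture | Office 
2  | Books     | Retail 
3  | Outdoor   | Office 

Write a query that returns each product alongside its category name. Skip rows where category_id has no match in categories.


INNER JOIN keeps only products rows whose category_id matches an id in categories. Walk through each product:
  - product 1 (Pen): category_id=1 -> matches Furniture
  - product 2 (Keyboard): category_id=NULL, no match -> dropped
  - product 3 (Monitor): category_id=1 -> matches Furniture
  - product 4 (Mouse): category_id=NULL, no match -> dropped
  - product 5 (Lamp): category_id=3 -> matches Outdoor
  - product 6 (Chair): category_id=1 -> matches Furniture
So 2 of 6 rows are dropped.

SQL:
SELECT a.name, b.name AS category
FROM products a
INNER JOIN categories b ON a.category_id = b.id

Result:
name    | category 
--------+----------
Pen     | Furniture
Monitor | Furniture
Lamp    | Outdoor  
Chair   | Furniture


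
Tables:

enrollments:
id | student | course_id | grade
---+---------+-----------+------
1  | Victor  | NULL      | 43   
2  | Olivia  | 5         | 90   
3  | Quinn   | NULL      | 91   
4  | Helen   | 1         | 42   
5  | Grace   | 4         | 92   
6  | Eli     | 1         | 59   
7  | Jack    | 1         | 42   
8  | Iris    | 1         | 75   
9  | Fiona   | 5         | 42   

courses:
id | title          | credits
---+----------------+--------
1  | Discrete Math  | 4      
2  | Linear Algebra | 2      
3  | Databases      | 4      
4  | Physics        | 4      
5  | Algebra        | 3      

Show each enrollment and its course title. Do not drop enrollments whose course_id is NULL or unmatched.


LEFT JOIN keeps every row from enrollments (the left table); where course_id has no match in courses, the course columns become NULL. Walk through each enrollment:
  - enrollment 1 (Victor): course_id=NULL, no match -> kept with NULL
  - enrollment 2 (Olivia): course_id=5 -> matches Algebra
  - enrollment 3 (Quinn): course_id=NULL, no match -> kept with NULL
  - enrollment 4 (Helen): course_id=1 -> matches Discrete Math
  - enrollment 5 (Grace): course_id=4 -> matches Physics
  - enrollment 6 (Eli): course_id=1 -> matches Discrete Math
  - enrollment 7 (Jack): course_id=1 -> matches Discrete Math
  - enrollment 8 (Iris): course_id=1 -> matches Discrete Math
  - enrollment 9 (Fiona): course_id=5 -> matches Algebra
All 9 rows appear; 2 have NULL course.

SQL:
SELECT a.student, b.title AS course
FROM enrollments a
LEFT JOIN courses b ON a.course_id = b.id

Result:
student | course       
--------+--------------
Victor  | NULL         
Olivia  | Algebra      
Quinn   | NULL         
Helen   | Discrete Math
Grace   | Physics      
Eli     | Discrete Math
Jack    | Discrete Math
Iris    | Discrete Math
Fiona   | Algebra      


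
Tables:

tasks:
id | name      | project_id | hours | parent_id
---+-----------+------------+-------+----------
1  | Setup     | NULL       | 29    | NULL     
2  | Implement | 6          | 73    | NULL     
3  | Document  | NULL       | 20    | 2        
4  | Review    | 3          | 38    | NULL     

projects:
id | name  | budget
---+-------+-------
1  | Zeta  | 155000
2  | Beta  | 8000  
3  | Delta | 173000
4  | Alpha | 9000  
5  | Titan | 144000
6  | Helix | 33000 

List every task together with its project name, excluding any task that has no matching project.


INNER JOIN keeps only tasks rows whose project_id matches an id in projects. Walk through each task:
  - task 1 (Setup): project_id=NULL, no match -> dropped
  - task 2 (Implement): project_id=6 -> matches Helix
  - task 3 (Document): project_id=NULL, no match -> dropped
  - task 4 (Review): project_id=3 -> matches Delta
So 2 of 4 rows are dropped.

SQL:
SELECT a.name, b.name AS project
FROM tasks a
INNER JOIN projects b ON a.project_id = b.id

Result:
name      | project
----------+--------
Implement | Helix  
Review    | Delta  
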